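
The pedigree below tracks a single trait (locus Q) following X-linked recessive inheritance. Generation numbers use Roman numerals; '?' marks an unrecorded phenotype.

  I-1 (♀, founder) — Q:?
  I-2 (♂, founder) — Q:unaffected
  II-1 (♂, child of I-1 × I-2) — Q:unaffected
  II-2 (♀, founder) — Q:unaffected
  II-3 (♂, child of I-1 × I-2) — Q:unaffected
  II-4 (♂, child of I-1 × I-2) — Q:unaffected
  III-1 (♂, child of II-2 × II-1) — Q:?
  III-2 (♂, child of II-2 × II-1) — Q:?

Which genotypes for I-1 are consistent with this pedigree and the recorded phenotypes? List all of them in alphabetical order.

Q/I-1 ? ·: X^QX^Q|X^QX^q
Q/I-2 un ·: X^QY
Q/II-1 un I-1×I-2: X^QY
Q/II-2 un ·: X^QX^Q|X^QX^q
Q/II-3 un I-1×I-2: X^QY
Q/II-4 un I-1×I-2: X^QY
Q/III-1 ? II-2×II-1: X^QY|X^qY
Q/III-2 ? II-2×II-1: X^QY|X^qY
⇒ Q over [I-1,I-2,II-1,II-2,II-3,II-4,III-1,III-2]: 10 consistent

I-1 ∈ {X^QX^Q, X^QX^q}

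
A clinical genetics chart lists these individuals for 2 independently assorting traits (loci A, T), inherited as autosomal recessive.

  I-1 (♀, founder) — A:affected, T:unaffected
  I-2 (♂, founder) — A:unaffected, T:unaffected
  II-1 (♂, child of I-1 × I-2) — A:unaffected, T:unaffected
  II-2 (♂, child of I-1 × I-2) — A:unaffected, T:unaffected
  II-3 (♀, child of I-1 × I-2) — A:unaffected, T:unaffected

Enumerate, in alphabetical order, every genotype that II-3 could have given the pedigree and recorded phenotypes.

A/I-1 aff ·: aa
A/I-2 un ·: AA|Aa
A/II-1 un I-1×I-2: Aa
A/II-2 un I-1×I-2: Aa
A/II-3 un I-1×I-2: Aa
⇒ A over [I-1,I-2,II-1,II-2,II-3]: 2 consistent
T/I-1 un ·: TT|Tt
T/I-2 un ·: TT|Tt
T/II-1 un I-1×I-2: TT|Tt
T/II-2 un I-1×I-2: TT|Tt
T/II-3 un I-1×I-2: TT|Tt
⇒ T over [I-1,I-2,II-1,II-2,II-3]: 25 consistent

II-3 ∈ {Aa TT, Aa Tt}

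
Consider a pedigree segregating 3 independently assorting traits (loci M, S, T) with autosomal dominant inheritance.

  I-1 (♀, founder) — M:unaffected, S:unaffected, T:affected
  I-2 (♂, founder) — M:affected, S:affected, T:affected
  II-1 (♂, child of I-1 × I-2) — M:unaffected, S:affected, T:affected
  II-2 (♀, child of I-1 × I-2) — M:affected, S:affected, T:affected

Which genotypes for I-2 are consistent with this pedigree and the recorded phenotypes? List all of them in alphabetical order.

M/I-1 un ·: mm
M/I-2 aff ·: Mm
M/II-1 un I-1×I-2: mm
M/II-2 aff I-1×I-2: Mm
⇒ M over [I-1,I-2,II-1,II-2]: 1 consistent
S/I-1 un ·: ss
S/I-2 aff ·: Ss|SS
S/II-1 aff I-1×I-2: Ss
S/II-2 aff I-1×I-2: Ss
⇒ S over [I-1,I-2,II-1,II-2]: 2 consistent
T/I-1 aff ·: Tt|TT
T/I-2 aff ·: Tt|TT
T/II-1 aff I-1×I-2: Tt|TT
T/II-2 aff I-1×I-2: Tt|TT
⇒ T over [I-1,I-2,II-1,II-2]: 13 consistent

I-2 ∈ {Mm SS TT, Mm SS Tt, Mm Ss TT, Mm Ss Tt}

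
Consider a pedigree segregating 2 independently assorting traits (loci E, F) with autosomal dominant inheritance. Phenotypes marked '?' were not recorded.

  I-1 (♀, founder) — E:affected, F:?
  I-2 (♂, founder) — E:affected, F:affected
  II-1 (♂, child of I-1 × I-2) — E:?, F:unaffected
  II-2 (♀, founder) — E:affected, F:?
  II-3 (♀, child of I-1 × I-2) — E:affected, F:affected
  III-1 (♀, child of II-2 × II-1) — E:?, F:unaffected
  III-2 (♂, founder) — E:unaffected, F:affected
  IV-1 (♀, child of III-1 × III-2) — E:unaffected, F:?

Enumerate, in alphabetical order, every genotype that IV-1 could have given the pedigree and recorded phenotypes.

E/I-1 aff ·: Ee|EE
E/I-2 aff ·: Ee|EE
E/II-1 ? I-1×I-2: ee|Ee|EE
E/II-2 aff ·: Ee|EE
E/II-3 aff I-1×I-2: Ee|EE
E/III-1 ? II-2×II-1: ee|Ee
E/III-2 un ·: ee
E/IV-1 un III-1×III-2: ee
⇒ E over [I-1,I-2,II-1,II-2,II-3,III-1,III-2,IV-1]: 31 consistent
F/I-1 ? ·: ff|Ff
F/I-2 aff ·: Ff
F/II-1 un I-1×I-2: ff
F/II-2 ? ·: ff|Ff
F/II-3 aff I-1×I-2: Ff|FF
F/III-1 un II-2×II-1: ff
F/III-2 aff ·: Ff|FF
F/IV-1 ? III-1×III-2: ff|Ff
⇒ F over [I-1,I-2,II-1,II-2,II-3,III-1,III-2,IV-1]: 18 consistent

IV-1 ∈ {ee Ff, ee ff}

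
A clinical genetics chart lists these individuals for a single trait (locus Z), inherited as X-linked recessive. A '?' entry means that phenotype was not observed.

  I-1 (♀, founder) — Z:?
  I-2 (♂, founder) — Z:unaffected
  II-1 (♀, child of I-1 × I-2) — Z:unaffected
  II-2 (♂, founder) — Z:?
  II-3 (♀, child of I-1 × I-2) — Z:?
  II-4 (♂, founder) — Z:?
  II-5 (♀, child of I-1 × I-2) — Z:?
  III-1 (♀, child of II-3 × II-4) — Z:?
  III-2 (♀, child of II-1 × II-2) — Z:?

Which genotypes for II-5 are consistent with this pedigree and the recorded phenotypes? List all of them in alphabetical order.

II-5 ∈ {X^ZX^Z, X^ZX^z}

Z/I-1 ? ·: X^ZX^Z|X^ZX^z|X^zX^z
Z/I-2 un ·: X^ZY
Z/II-1 un I-1×I-2: X^ZX^Z|X^ZX^z
Z/II-2 ? ·: X^ZY|X^zY
Z/II-3 ? I-1×I-2: X^ZX^Z|X^ZX^z
Z/II-4 ? ·: X^ZY|X^zY
Z/II-5 ? I-1×I-2: X^ZX^Z|X^ZX^z
Z/III-1 ? II-3×II-4: X^ZX^Z|X^ZX^z|X^zX^z
Z/III-2 ? II-1×II-2: X^ZX^Z|X^ZX^z|X^zX^z
⇒ Z over [I-1,I-2,II-1,II-2,II-3,II-4,II-5,III-1,III-2]: 92 consistent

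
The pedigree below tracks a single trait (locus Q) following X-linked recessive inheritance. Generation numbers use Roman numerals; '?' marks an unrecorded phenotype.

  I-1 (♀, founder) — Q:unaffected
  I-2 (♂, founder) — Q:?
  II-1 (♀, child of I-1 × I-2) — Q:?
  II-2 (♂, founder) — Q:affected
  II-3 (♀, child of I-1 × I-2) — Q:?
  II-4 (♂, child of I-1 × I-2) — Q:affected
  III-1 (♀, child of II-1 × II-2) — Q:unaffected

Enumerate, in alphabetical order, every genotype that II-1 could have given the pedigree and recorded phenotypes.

Q/I-1 un ·: X^QX^q
Q/I-2 ? ·: X^QY|X^qY
Q/II-1 ? I-1×I-2: X^QX^Q|X^QX^q
Q/II-2 aff ·: X^qY
Q/II-3 ? I-1×I-2: X^QX^Q|X^QX^q|X^qX^q
Q/II-4 aff I-1×I-2: X^qY
Q/III-1 un II-1×II-2: X^QX^q
⇒ Q over [I-1,I-2,II-1,II-2,II-3,II-4,III-1]: 6 consistent

II-1 ∈ {X^QX^Q, X^QX^q}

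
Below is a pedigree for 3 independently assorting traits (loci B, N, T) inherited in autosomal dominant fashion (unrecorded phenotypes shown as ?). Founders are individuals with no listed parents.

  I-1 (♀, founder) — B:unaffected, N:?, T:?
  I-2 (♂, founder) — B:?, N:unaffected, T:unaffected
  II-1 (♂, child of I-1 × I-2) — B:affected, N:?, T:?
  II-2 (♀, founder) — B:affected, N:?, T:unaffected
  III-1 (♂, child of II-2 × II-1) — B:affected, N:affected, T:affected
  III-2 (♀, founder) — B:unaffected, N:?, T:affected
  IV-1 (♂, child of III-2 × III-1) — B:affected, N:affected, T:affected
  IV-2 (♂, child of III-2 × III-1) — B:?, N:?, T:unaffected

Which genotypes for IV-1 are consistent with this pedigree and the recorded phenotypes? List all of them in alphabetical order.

IV-1 ∈ {Bb NN TT, Bb NN Tt, Bb Nn TT, Bb Nn Tt}

B/I-1 un ·: bb
B/I-2 ? ·: Bb|BB
B/II-1 aff I-1×I-2: Bb
B/II-2 aff ·: Bb|BB
B/III-1 aff II-2×II-1: Bb|BB
B/III-2 un ·: bb
B/IV-1 aff III-2×III-1: Bb
B/IV-2 ? III-2×III-1: bb|Bb
⇒ B over [I-1,I-2,II-1,II-2,III-1,III-2,IV-1,IV-2]: 12 consistent
N/I-1 ? ·: nn|Nn|NN
N/I-2 un ·: nn
N/II-1 ? I-1×I-2: nn|Nn
N/II-2 ? ·: nn|Nn|NN
N/III-1 aff II-2×II-1: Nn|NN
N/III-2 ? ·: nn|Nn|NN
N/IV-1 aff III-2×III-1: Nn|NN
N/IV-2 ? III-2×III-1: nn|Nn|NN
⇒ N over [I-1,I-2,II-1,II-2,III-1,III-2,IV-1,IV-2]: 144 consistent
T/I-1 ? ·: Tt|TT
T/I-2 un ·: tt
T/II-1 ? I-1×I-2: Tt
T/II-2 un ·: tt
T/III-1 aff II-2×II-1: Tt
T/III-2 aff ·: Tt
T/IV-1 aff III-2×III-1: Tt|TT
T/IV-2 un III-2×III-1: tt
⇒ T over [I-1,I-2,II-1,II-2,III-1,III-2,IV-1,IV-2]: 4 consistent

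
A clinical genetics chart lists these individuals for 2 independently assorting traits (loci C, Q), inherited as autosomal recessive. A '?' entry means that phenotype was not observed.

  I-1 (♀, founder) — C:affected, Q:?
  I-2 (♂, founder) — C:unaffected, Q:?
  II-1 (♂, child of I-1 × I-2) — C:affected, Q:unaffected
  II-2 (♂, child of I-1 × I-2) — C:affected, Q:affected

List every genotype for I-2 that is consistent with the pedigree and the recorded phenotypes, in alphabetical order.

C/I-1 aff ·: cc
C/I-2 un ·: Cc
C/II-1 aff I-1×I-2: cc
C/II-2 aff I-1×I-2: cc
⇒ C over [I-1,I-2,II-1,II-2]: 1 consistent
Q/I-1 ? ·: Qq|qq
Q/I-2 ? ·: Qq|qq
Q/II-1 un I-1×I-2: QQ|Qq
Q/II-2 aff I-1×I-2: qq
⇒ Q over [I-1,I-2,II-1,II-2]: 4 consistent

I-2 ∈ {Cc Qq, Cc qq}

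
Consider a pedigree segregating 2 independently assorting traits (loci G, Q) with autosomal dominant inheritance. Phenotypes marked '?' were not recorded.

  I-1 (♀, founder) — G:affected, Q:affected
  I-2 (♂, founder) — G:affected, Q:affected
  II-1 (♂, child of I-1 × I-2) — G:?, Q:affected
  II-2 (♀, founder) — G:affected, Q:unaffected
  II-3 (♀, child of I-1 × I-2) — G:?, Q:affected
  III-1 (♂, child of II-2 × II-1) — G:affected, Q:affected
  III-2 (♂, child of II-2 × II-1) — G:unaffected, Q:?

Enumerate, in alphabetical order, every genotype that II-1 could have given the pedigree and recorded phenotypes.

II-1 ∈ {Gg QQ, Gg Qq, gg QQ, gg Qq}

G/I-1 aff ·: Gg|GG
G/I-2 aff ·: Gg|GG
G/II-1 ? I-1×I-2: gg|Gg
G/II-2 aff ·: Gg
G/II-3 ? I-1×I-2: gg|Gg|GG
G/III-1 aff II-2×II-1: Gg|GG
G/III-2 un II-2×II-1: gg
⇒ G over [I-1,I-2,II-1,II-2,II-3,III-1,III-2]: 17 consistent
Q/I-1 aff ·: Qq|QQ
Q/I-2 aff ·: Qq|QQ
Q/II-1 aff I-1×I-2: Qq|QQ
Q/II-2 un ·: qq
Q/II-3 aff I-1×I-2: Qq|QQ
Q/III-1 aff II-2×II-1: Qq
Q/III-2 ? II-2×II-1: qq|Qq
⇒ Q over [I-1,I-2,II-1,II-2,II-3,III-1,III-2]: 19 consistent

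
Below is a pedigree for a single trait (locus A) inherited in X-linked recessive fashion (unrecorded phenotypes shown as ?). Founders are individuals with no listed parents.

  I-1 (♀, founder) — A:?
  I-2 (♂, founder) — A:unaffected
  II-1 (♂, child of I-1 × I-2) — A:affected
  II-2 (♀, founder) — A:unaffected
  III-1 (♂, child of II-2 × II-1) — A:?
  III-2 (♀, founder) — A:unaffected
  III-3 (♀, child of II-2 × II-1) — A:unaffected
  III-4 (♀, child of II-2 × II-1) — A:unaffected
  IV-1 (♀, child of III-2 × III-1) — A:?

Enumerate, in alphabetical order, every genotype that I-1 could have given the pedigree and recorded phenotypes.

A/I-1 ? ·: X^AX^a|X^aX^a
A/I-2 un ·: X^AY
A/II-1 aff I-1×I-2: X^aY
A/II-2 un ·: X^AX^A|X^AX^a
A/III-1 ? II-2×II-1: X^AY|X^aY
A/III-2 un ·: X^AX^A|X^AX^a
A/III-3 un II-2×II-1: X^AX^a
A/III-4 un II-2×II-1: X^AX^a
A/IV-1 ? III-2×III-1: X^AX^A|X^AX^a|X^aX^a
⇒ A over [I-1,I-2,II-1,II-2,III-1,III-2,III-3,III-4,IV-1]: 18 consistent

I-1 ∈ {X^AX^a, X^aX^a}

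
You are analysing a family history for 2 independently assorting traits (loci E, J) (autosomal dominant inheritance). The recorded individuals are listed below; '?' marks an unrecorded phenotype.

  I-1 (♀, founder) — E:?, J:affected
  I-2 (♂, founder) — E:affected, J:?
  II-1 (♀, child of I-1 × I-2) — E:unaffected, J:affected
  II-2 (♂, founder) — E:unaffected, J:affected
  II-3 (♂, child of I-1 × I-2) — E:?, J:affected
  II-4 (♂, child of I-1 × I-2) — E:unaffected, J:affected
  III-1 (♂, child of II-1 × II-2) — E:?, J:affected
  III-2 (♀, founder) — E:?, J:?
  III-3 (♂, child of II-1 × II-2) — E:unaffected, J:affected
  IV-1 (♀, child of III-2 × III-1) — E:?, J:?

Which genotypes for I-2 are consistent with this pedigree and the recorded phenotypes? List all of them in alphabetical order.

E/I-1 ? ·: ee|Ee
E/I-2 aff ·: Ee
E/II-1 un I-1×I-2: ee
E/II-2 un ·: ee
E/II-3 ? I-1×I-2: ee|Ee|EE
E/II-4 un I-1×I-2: ee
E/III-1 ? II-1×II-2: ee
E/III-2 ? ·: ee|Ee|EE
E/III-3 un II-1×II-2: ee
E/IV-1 ? III-2×III-1: ee|Ee
⇒ E over [I-1,I-2,II-1,II-2,II-3,II-4,III-1,III-2,III-3,IV-1]: 20 consistent
J/I-1 aff ·: Jj|JJ
J/I-2 ? ·: jj|Jj|JJ
J/II-1 aff I-1×I-2: Jj|JJ
J/II-2 aff ·: Jj|JJ
J/II-3 aff I-1×I-2: Jj|JJ
J/II-4 aff I-1×I-2: Jj|JJ
J/III-1 aff II-1×II-2: Jj|JJ
J/III-2 ? ·: jj|Jj|JJ
J/III-3 aff II-1×II-2: Jj|JJ
J/IV-1 ? III-2×III-1: jj|Jj|JJ
⇒ J over [I-1,I-2,II-1,II-2,II-3,II-4,III-1,III-2,III-3,IV-1]: 954 consistent

I-2 ∈ {Ee JJ, Ee Jj, Ee jj}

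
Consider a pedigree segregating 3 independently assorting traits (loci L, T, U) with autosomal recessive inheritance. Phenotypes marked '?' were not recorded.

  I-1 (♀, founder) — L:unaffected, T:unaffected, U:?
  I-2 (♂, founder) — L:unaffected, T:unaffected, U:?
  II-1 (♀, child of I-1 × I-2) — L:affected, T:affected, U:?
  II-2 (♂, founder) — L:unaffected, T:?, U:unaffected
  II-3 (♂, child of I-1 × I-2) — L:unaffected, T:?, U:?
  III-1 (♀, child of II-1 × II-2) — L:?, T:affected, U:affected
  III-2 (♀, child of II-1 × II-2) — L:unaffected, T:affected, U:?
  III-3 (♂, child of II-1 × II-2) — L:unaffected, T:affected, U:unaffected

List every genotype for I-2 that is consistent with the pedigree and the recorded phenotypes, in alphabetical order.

I-2 ∈ {Ll Tt UU, Ll Tt Uu, Ll Tt uu}

L/I-1 un ·: Ll
L/I-2 un ·: Ll
L/II-1 aff I-1×I-2: ll
L/II-2 un ·: LL|Ll
L/II-3 un I-1×I-2: LL|Ll
L/III-1 ? II-1×II-2: Ll|ll
L/III-2 un II-1×II-2: Ll
L/III-3 un II-1×II-2: Ll
⇒ L over [I-1,I-2,II-1,II-2,II-3,III-1,III-2,III-3]: 6 consistent
T/I-1 un ·: Tt
T/I-2 un ·: Tt
T/II-1 aff I-1×I-2: tt
T/II-2 ? ·: Tt|tt
T/II-3 ? I-1×I-2: TT|Tt|tt
T/III-1 aff II-1×II-2: tt
T/III-2 aff II-1×II-2: tt
T/III-3 aff II-1×II-2: tt
⇒ T over [I-1,I-2,II-1,II-2,II-3,III-1,III-2,III-3]: 6 consistent
U/I-1 ? ·: UU|Uu|uu
U/I-2 ? ·: UU|Uu|uu
U/II-1 ? I-1×I-2: Uu|uu
U/II-2 un ·: Uu
U/II-3 ? I-1×I-2: UU|Uu|uu
U/III-1 aff II-1×II-2: uu
U/III-2 ? II-1×II-2: UU|Uu|uu
U/III-3 un II-1×II-2: UU|Uu
⇒ U over [I-1,I-2,II-1,II-2,II-3,III-1,III-2,III-3]: 94 consistent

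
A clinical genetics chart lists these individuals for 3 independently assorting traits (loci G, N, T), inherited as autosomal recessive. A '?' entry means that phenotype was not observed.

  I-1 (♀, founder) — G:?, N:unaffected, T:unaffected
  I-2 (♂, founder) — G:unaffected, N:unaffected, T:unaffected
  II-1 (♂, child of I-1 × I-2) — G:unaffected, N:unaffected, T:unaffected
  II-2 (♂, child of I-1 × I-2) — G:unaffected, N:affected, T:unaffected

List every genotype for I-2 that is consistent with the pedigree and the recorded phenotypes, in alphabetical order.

G/I-1 ? ·: GG|Gg|gg
G/I-2 un ·: GG|Gg
G/II-1 un I-1×I-2: GG|Gg
G/II-2 un I-1×I-2: GG|Gg
⇒ G over [I-1,I-2,II-1,II-2]: 15 consistent
N/I-1 un ·: Nn
N/I-2 un ·: Nn
N/II-1 un I-1×I-2: NN|Nn
N/II-2 aff I-1×I-2: nn
⇒ N over [I-1,I-2,II-1,II-2]: 2 consistent
T/I-1 un ·: TT|Tt
T/I-2 un ·: TT|Tt
T/II-1 un I-1×I-2: TT|Tt
T/II-2 un I-1×I-2: TT|Tt
⇒ T over [I-1,I-2,II-1,II-2]: 13 consistent

I-2 ∈ {GG Nn TT, GG Nn Tt, Gg Nn TT, Gg Nn Tt}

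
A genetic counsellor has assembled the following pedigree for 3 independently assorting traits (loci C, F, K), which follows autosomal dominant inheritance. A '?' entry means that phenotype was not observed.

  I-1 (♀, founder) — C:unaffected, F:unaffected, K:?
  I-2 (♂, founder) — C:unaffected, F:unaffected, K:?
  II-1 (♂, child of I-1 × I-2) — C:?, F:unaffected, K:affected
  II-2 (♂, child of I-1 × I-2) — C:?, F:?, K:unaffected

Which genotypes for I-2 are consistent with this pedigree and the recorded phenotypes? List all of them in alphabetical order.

I-2 ∈ {cc ff Kk, cc ff kk}

C/I-1 un ·: cc
C/I-2 un ·: cc
C/II-1 ? I-1×I-2: cc
C/II-2 ? I-1×I-2: cc
⇒ C over [I-1,I-2,II-1,II-2]: 1 consistent
F/I-1 un ·: ff
F/I-2 un ·: ff
F/II-1 un I-1×I-2: ff
F/II-2 ? I-1×I-2: ff
⇒ F over [I-1,I-2,II-1,II-2]: 1 consistent
K/I-1 ? ·: kk|Kk
K/I-2 ? ·: kk|Kk
K/II-1 aff I-1×I-2: Kk|KK
K/II-2 un I-1×I-2: kk
⇒ K over [I-1,I-2,II-1,II-2]: 4 consistent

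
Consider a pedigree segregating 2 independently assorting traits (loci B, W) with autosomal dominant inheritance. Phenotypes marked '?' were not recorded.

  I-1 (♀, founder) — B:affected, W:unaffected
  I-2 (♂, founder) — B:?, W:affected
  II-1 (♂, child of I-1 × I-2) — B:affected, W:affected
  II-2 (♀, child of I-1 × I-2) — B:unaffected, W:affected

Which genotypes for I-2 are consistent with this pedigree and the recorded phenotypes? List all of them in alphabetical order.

I-2 ∈ {Bb WW, Bb Ww, bb WW, bb Ww}

B/I-1 aff ·: Bb
B/I-2 ? ·: bb|Bb
B/II-1 aff I-1×I-2: Bb|BB
B/II-2 un I-1×I-2: bb
⇒ B over [I-1,I-2,II-1,II-2]: 3 consistent
W/I-1 un ·: ww
W/I-2 aff ·: Ww|WW
W/II-1 aff I-1×I-2: Ww
W/II-2 aff I-1×I-2: Ww
⇒ W over [I-1,I-2,II-1,II-2]: 2 consistent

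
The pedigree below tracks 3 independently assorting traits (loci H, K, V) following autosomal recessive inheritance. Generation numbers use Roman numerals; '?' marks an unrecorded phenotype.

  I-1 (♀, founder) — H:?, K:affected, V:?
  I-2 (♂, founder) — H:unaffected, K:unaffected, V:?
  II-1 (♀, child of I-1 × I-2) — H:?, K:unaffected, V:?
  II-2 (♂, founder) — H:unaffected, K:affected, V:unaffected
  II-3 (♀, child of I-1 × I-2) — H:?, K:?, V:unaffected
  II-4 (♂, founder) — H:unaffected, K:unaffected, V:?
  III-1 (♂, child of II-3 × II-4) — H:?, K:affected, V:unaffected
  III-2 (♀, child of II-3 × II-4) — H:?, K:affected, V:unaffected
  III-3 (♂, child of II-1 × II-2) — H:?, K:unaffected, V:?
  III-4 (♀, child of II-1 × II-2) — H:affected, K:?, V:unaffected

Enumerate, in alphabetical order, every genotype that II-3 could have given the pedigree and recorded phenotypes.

II-3 ∈ {HH Kk VV, HH Kk Vv, HH kk VV, HH kk Vv, Hh Kk VV, Hh Kk Vv, Hh kk VV, Hh kk Vv, hh Kk VV, hh Kk Vv, hh kk VV, hh kk Vv}

H/I-1 ? ·: HH|Hh|hh
H/I-2 un ·: HH|Hh
H/II-1 ? I-1×I-2: Hh|hh
H/II-2 un ·: Hh
H/II-3 ? I-1×I-2: HH|Hh|hh
H/II-4 un ·: HH|Hh
H/III-1 ? II-3×II-4: HH|Hh|hh
H/III-2 ? II-3×II-4: HH|Hh|hh
H/III-3 ? II-1×II-2: HH|Hh|hh
H/III-4 aff II-1×II-2: hh
⇒ H over [I-1,I-2,II-1,II-2,II-3,II-4,III-1,III-2,III-3,III-4]: 352 consistent
K/I-1 aff ·: kk
K/I-2 un ·: KK|Kk
K/II-1 un I-1×I-2: Kk
K/II-2 aff ·: kk
K/II-3 ? I-1×I-2: Kk|kk
K/II-4 un ·: Kk
K/III-1 aff II-3×II-4: kk
K/III-2 aff II-3×II-4: kk
K/III-3 un II-1×II-2: Kk
K/III-4 ? II-1×II-2: Kk|kk
⇒ K over [I-1,I-2,II-1,II-2,II-3,II-4,III-1,III-2,III-3,III-4]: 6 consistent
V/I-1 ? ·: VV|Vv|vv
V/I-2 ? ·: VV|Vv|vv
V/II-1 ? I-1×I-2: VV|Vv|vv
V/II-2 un ·: VV|Vv
V/II-3 un I-1×I-2: VV|Vv
V/II-4 ? ·: VV|Vv|vv
V/III-1 un II-3×II-4: VV|Vv
V/III-2 un II-3×II-4: VV|Vv
V/III-3 ? II-1×II-2: VV|Vv|vv
V/III-4 un II-1×II-2: VV|Vv
⇒ V over [I-1,I-2,II-1,II-2,II-3,II-4,III-1,III-2,III-3,III-4]: 1164 consistent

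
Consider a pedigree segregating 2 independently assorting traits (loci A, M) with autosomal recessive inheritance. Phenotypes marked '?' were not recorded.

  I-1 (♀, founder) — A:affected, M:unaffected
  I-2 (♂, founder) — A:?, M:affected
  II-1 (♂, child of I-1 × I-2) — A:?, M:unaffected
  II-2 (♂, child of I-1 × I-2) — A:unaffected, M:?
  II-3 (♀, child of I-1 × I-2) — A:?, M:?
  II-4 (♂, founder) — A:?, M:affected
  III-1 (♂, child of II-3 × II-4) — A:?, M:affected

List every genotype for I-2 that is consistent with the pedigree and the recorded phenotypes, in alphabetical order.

A/I-1 aff ·: aa
A/I-2 ? ·: AA|Aa
A/II-1 ? I-1×I-2: Aa|aa
A/II-2 un I-1×I-2: Aa
A/II-3 ? I-1×I-2: Aa|aa
A/II-4 ? ·: AA|Aa|aa
A/III-1 ? II-3×II-4: AA|Aa|aa
⇒ A over [I-1,I-2,II-1,II-2,II-3,II-4,III-1]: 29 consistent
M/I-1 un ·: MM|Mm
M/I-2 aff ·: mm
M/II-1 un I-1×I-2: Mm
M/II-2 ? I-1×I-2: Mm|mm
M/II-3 ? I-1×I-2: Mm|mm
M/II-4 aff ·: mm
M/III-1 aff II-3×II-4: mm
⇒ M over [I-1,I-2,II-1,II-2,II-3,II-4,III-1]: 5 consistent

I-2 ∈ {AA mm, Aa mm}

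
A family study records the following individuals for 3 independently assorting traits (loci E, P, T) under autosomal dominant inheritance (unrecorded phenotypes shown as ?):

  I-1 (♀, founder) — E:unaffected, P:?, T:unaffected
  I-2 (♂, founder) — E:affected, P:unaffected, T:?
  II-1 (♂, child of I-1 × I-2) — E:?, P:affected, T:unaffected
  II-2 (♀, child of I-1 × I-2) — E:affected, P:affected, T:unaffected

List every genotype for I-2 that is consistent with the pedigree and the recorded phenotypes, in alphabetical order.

E/I-1 un ·: ee
E/I-2 aff ·: Ee|EE
E/II-1 ? I-1×I-2: ee|Ee
E/II-2 aff I-1×I-2: Ee
⇒ E over [I-1,I-2,II-1,II-2]: 3 consistent
P/I-1 ? ·: Pp|PP
P/I-2 un ·: pp
P/II-1 aff I-1×I-2: Pp
P/II-2 aff I-1×I-2: Pp
⇒ P over [I-1,I-2,II-1,II-2]: 2 consistent
T/I-1 un ·: tt
T/I-2 ? ·: tt|Tt
T/II-1 un I-1×I-2: tt
T/II-2 un I-1×I-2: tt
⇒ T over [I-1,I-2,II-1,II-2]: 2 consistent

I-2 ∈ {EE pp Tt, EE pp tt, Ee pp Tt, Ee pp tt}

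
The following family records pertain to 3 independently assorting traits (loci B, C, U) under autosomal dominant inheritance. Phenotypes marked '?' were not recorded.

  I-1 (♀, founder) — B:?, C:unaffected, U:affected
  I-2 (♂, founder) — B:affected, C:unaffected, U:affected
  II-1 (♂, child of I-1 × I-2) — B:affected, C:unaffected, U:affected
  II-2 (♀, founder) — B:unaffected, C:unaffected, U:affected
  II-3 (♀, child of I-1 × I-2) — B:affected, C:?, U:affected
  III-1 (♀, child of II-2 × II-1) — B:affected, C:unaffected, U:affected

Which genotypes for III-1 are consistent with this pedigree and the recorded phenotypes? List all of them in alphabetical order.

III-1 ∈ {Bb cc UU, Bb cc Uu}

B/I-1 ? ·: bb|Bb|BB
B/I-2 aff ·: Bb|BB
B/II-1 aff I-1×I-2: Bb|BB
B/II-2 un ·: bb
B/II-3 aff I-1×I-2: Bb|BB
B/III-1 aff II-2×II-1: Bb
⇒ B over [I-1,I-2,II-1,II-2,II-3,III-1]: 15 consistent
C/I-1 un ·: cc
C/I-2 un ·: cc
C/II-1 un I-1×I-2: cc
C/II-2 un ·: cc
C/II-3 ? I-1×I-2: cc
C/III-1 un II-2×II-1: cc
⇒ C over [I-1,I-2,II-1,II-2,II-3,III-1]: 1 consistent
U/I-1 aff ·: Uu|UU
U/I-2 aff ·: Uu|UU
U/II-1 aff I-1×I-2: Uu|UU
U/II-2 aff ·: Uu|UU
U/II-3 aff I-1×I-2: Uu|UU
U/III-1 aff II-2×II-1: Uu|UU
⇒ U over [I-1,I-2,II-1,II-2,II-3,III-1]: 45 consistent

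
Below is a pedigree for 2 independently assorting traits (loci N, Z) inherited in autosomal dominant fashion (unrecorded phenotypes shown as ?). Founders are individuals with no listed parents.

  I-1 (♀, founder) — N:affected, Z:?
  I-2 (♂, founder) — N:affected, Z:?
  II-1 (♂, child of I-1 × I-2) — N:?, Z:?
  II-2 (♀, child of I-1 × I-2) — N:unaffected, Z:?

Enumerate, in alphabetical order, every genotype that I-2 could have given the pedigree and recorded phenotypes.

I-2 ∈ {Nn ZZ, Nn Zz, Nn zz}

N/I-1 aff ·: Nn
N/I-2 aff ·: Nn
N/II-1 ? I-1×I-2: nn|Nn|NN
N/II-2 un I-1×I-2: nn
⇒ N over [I-1,I-2,II-1,II-2]: 3 consistent
Z/I-1 ? ·: zz|Zz|ZZ
Z/I-2 ? ·: zz|Zz|ZZ
Z/II-1 ? I-1×I-2: zz|Zz|ZZ
Z/II-2 ? I-1×I-2: zz|Zz|ZZ
⇒ Z over [I-1,I-2,II-1,II-2]: 29 consistent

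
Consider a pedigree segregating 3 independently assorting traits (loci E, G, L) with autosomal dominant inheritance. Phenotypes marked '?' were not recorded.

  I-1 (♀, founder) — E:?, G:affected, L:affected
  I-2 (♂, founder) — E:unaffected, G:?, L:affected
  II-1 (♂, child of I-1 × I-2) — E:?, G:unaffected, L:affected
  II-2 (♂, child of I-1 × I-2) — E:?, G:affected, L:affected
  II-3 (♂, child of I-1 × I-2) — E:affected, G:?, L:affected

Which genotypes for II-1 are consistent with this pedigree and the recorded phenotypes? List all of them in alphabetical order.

II-1 ∈ {Ee gg LL, Ee gg Ll, ee gg LL, ee gg Ll}

E/I-1 ? ·: Ee|EE
E/I-2 un ·: ee
E/II-1 ? I-1×I-2: ee|Ee
E/II-2 ? I-1×I-2: ee|Ee
E/II-3 aff I-1×I-2: Ee
⇒ E over [I-1,I-2,II-1,II-2,II-3]: 5 consistent
G/I-1 aff ·: Gg
G/I-2 ? ·: gg|Gg
G/II-1 un I-1×I-2: gg
G/II-2 aff I-1×I-2: Gg|GG
G/II-3 ? I-1×I-2: gg|Gg|GG
⇒ G over [I-1,I-2,II-1,II-2,II-3]: 8 consistent
L/I-1 aff ·: Ll|LL
L/I-2 aff ·: Ll|LL
L/II-1 aff I-1×I-2: Ll|LL
L/II-2 aff I-1×I-2: Ll|LL
L/II-3 aff I-1×I-2: Ll|LL
⇒ L over [I-1,I-2,II-1,II-2,II-3]: 25 consistent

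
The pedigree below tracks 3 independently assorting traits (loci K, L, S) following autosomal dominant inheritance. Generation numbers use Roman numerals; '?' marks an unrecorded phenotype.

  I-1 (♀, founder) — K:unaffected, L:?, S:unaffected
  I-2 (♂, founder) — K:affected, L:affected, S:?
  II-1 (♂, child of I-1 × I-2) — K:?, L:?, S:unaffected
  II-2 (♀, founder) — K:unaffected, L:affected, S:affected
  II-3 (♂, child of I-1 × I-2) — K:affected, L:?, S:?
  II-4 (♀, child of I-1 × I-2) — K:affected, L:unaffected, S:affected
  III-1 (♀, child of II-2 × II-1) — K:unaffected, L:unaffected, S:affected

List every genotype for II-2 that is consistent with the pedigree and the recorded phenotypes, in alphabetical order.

K/I-1 un ·: kk
K/I-2 aff ·: Kk|KK
K/II-1 ? I-1×I-2: kk|Kk
K/II-2 un ·: kk
K/II-3 aff I-1×I-2: Kk
K/II-4 aff I-1×I-2: Kk
K/III-1 un II-2×II-1: kk
⇒ K over [I-1,I-2,II-1,II-2,II-3,II-4,III-1]: 3 consistent
L/I-1 ? ·: ll|Ll
L/I-2 aff ·: Ll
L/II-1 ? I-1×I-2: ll|Ll
L/II-2 aff ·: Ll
L/II-3 ? I-1×I-2: ll|Ll|LL
L/II-4 un I-1×I-2: ll
L/III-1 un II-2×II-1: ll
⇒ L over [I-1,I-2,II-1,II-2,II-3,II-4,III-1]: 10 consistent
S/I-1 un ·: ss
S/I-2 ? ·: Ss
S/II-1 un I-1×I-2: ss
S/II-2 aff ·: Ss|SS
S/II-3 ? I-1×I-2: ss|Ss
S/II-4 aff I-1×I-2: Ss
S/III-1 aff II-2×II-1: Ss
⇒ S over [I-1,I-2,II-1,II-2,II-3,II-4,III-1]: 4 consistent

II-2 ∈ {kk Ll SS, kk Ll Ss}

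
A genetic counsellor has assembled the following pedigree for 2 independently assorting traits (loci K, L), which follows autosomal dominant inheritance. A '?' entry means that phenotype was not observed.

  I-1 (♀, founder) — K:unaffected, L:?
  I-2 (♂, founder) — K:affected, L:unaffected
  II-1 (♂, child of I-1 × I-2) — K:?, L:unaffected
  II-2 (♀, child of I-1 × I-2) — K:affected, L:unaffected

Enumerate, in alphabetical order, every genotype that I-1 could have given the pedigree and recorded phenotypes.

I-1 ∈ {kk Ll, kk ll}

K/I-1 un ·: kk
K/I-2 aff ·: Kk|KK
K/II-1 ? I-1×I-2: kk|Kk
K/II-2 aff I-1×I-2: Kk
⇒ K over [I-1,I-2,II-1,II-2]: 3 consistent
L/I-1 ? ·: ll|Ll
L/I-2 un ·: ll
L/II-1 un I-1×I-2: ll
L/II-2 un I-1×I-2: ll
⇒ L over [I-1,I-2,II-1,II-2]: 2 consistent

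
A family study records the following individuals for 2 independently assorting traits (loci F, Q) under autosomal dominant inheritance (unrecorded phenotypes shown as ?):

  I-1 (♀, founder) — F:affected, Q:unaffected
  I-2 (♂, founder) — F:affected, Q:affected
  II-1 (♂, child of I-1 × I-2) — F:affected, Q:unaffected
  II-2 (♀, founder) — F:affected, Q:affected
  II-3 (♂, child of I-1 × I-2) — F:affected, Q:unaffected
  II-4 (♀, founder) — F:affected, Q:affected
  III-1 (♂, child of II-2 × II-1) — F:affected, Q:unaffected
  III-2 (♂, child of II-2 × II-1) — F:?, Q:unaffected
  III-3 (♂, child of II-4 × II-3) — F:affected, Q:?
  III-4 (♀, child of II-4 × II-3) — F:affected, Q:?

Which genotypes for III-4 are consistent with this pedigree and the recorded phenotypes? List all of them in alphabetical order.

III-4 ∈ {FF Qq, FF qq, Ff Qq, Ff qq}

F/I-1 aff ·: Ff|FF
F/I-2 aff ·: Ff|FF
F/II-1 aff I-1×I-2: Ff|FF
F/II-2 aff ·: Ff|FF
F/II-3 aff I-1×I-2: Ff|FF
F/II-4 aff ·: Ff|FF
F/III-1 aff II-2×II-1: Ff|FF
F/III-2 ? II-2×II-1: ff|Ff|FF
F/III-3 aff II-4×II-3: Ff|FF
F/III-4 aff II-4×II-3: Ff|FF
⇒ F over [I-1,I-2,II-1,II-2,II-3,II-4,III-1,III-2,III-3,III-4]: 610 consistent
Q/I-1 un ·: qq
Q/I-2 aff ·: Qq
Q/II-1 un I-1×I-2: qq
Q/II-2 aff ·: Qq
Q/II-3 un I-1×I-2: qq
Q/II-4 aff ·: Qq|QQ
Q/III-1 un II-2×II-1: qq
Q/III-2 un II-2×II-1: qq
Q/III-3 ? II-4×II-3: qq|Qq
Q/III-4 ? II-4×II-3: qq|Qq
⇒ Q over [I-1,I-2,II-1,II-2,II-3,II-4,III-1,III-2,III-3,III-4]: 5 consistent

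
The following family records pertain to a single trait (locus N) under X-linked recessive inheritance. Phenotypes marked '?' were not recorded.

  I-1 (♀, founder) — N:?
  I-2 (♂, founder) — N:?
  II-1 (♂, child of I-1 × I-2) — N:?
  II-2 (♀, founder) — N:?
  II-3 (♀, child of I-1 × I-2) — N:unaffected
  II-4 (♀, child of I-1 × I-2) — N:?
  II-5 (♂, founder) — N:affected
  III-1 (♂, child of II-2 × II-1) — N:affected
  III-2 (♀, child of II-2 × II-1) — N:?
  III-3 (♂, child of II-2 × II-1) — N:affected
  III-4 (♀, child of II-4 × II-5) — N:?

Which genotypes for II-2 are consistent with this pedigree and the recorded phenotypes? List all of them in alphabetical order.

N/I-1 ? ·: X^NX^N|X^NX^n|X^nX^n
N/I-2 ? ·: X^NY|X^nY
N/II-1 ? I-1×I-2: X^NY|X^nY
N/II-2 ? ·: X^NX^n|X^nX^n
N/II-3 un I-1×I-2: X^NX^N|X^NX^n
N/II-4 ? I-1×I-2: X^NX^N|X^NX^n|X^nX^n
N/II-5 aff ·: X^nY
N/III-1 aff II-2×II-1: X^nY
N/III-2 ? II-2×II-1: X^NX^N|X^NX^n|X^nX^n
N/III-3 aff II-2×II-1: X^nY
N/III-4 ? II-4×II-5: X^NX^n|X^nX^n
⇒ N over [I-1,I-2,II-1,II-2,II-3,II-4,II-5,III-1,III-2,III-3,III-4]: 69 consistent

II-2 ∈ {X^NX^n, X^nX^n}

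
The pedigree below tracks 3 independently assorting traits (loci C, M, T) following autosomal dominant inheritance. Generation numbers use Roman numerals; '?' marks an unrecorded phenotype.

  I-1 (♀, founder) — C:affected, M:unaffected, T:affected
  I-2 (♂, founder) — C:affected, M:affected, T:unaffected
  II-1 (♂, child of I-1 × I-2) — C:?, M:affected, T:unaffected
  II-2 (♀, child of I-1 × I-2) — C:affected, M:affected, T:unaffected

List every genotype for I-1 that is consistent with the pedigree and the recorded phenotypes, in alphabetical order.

C/I-1 aff ·: Cc|CC
C/I-2 aff ·: Cc|CC
C/II-1 ? I-1×I-2: cc|Cc|CC
C/II-2 aff I-1×I-2: Cc|CC
⇒ C over [I-1,I-2,II-1,II-2]: 15 consistent
M/I-1 un ·: mm
M/I-2 aff ·: Mm|MM
M/II-1 aff I-1×I-2: Mm
M/II-2 aff I-1×I-2: Mm
⇒ M over [I-1,I-2,II-1,II-2]: 2 consistent
T/I-1 aff ·: Tt
T/I-2 un ·: tt
T/II-1 un I-1×I-2: tt
T/II-2 un I-1×I-2: tt
⇒ T over [I-1,I-2,II-1,II-2]: 1 consistent

I-1 ∈ {CC mm Tt, Cc mm Tt}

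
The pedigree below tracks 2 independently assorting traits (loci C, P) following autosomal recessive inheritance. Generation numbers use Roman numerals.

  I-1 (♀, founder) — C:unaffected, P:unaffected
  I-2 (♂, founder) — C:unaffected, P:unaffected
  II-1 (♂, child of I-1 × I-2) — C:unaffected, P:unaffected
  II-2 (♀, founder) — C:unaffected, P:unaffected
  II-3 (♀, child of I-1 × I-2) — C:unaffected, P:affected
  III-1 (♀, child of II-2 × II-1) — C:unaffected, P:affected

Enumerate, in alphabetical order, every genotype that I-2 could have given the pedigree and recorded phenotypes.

I-2 ∈ {CC Pp, Cc Pp}

C/I-1 un ·: CC|Cc
C/I-2 un ·: CC|Cc
C/II-1 un I-1×I-2: CC|Cc
C/II-2 un ·: CC|Cc
C/II-3 un I-1×I-2: CC|Cc
C/III-1 un II-2×II-1: CC|Cc
⇒ C over [I-1,I-2,II-1,II-2,II-3,III-1]: 45 consistent
P/I-1 un ·: Pp
P/I-2 un ·: Pp
P/II-1 un I-1×I-2: Pp
P/II-2 un ·: Pp
P/II-3 aff I-1×I-2: pp
P/III-1 aff II-2×II-1: pp
⇒ P over [I-1,I-2,II-1,II-2,II-3,III-1]: 1 consistent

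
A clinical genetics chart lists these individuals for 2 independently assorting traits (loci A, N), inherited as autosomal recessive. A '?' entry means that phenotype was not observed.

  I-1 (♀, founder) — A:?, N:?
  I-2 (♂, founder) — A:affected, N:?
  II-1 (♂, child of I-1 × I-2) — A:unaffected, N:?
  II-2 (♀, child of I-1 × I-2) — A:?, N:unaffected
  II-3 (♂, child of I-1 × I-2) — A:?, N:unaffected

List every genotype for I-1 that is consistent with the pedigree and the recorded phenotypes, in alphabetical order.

I-1 ∈ {AA NN, AA Nn, AA nn, Aa NN, Aa Nn, Aa nn}

A/I-1 ? ·: AA|Aa
A/I-2 aff ·: aa
A/II-1 un I-1×I-2: Aa
A/II-2 ? I-1×I-2: Aa|aa
A/II-3 ? I-1×I-2: Aa|aa
⇒ A over [I-1,I-2,II-1,II-2,II-3]: 5 consistent
N/I-1 ? ·: NN|Nn|nn
N/I-2 ? ·: NN|Nn|nn
N/II-1 ? I-1×I-2: NN|Nn|nn
N/II-2 un I-1×I-2: NN|Nn
N/II-3 un I-1×I-2: NN|Nn
⇒ N over [I-1,I-2,II-1,II-2,II-3]: 35 consistent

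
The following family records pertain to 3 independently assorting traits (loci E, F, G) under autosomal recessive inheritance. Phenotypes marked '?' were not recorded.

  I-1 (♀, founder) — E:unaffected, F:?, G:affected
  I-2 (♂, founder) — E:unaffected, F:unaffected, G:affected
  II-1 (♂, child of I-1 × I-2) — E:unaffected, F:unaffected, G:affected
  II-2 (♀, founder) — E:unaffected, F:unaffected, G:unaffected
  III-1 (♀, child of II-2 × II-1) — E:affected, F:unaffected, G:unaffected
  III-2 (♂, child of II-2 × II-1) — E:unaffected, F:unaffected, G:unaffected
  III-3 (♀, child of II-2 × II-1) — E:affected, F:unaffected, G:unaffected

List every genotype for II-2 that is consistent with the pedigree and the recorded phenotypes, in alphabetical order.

II-2 ∈ {Ee FF GG, Ee FF Gg, Ee Ff GG, Ee Ff Gg}

E/I-1 un ·: EE|Ee
E/I-2 un ·: EE|Ee
E/II-1 un I-1×I-2: Ee
E/II-2 un ·: Ee
E/III-1 aff II-2×II-1: ee
E/III-2 un II-2×II-1: EE|Ee
E/III-3 aff II-2×II-1: ee
⇒ E over [I-1,I-2,II-1,II-2,III-1,III-2,III-3]: 6 consistent
F/I-1 ? ·: FF|Ff|ff
F/I-2 un ·: FF|Ff
F/II-1 un I-1×I-2: FF|Ff
F/II-2 un ·: FF|Ff
F/III-1 un II-2×II-1: FF|Ff
F/III-2 un II-2×II-1: FF|Ff
F/III-3 un II-2×II-1: FF|Ff
⇒ F over [I-1,I-2,II-1,II-2,III-1,III-2,III-3]: 116 consistent
G/I-1 aff ·: gg
G/I-2 aff ·: gg
G/II-1 aff I-1×I-2: gg
G/II-2 un ·: GG|Gg
G/III-1 un II-2×II-1: Gg
G/III-2 un II-2×II-1: Gg
G/III-3 un II-2×II-1: Gg
⇒ G over [I-1,I-2,II-1,II-2,III-1,III-2,III-3]: 2 consistent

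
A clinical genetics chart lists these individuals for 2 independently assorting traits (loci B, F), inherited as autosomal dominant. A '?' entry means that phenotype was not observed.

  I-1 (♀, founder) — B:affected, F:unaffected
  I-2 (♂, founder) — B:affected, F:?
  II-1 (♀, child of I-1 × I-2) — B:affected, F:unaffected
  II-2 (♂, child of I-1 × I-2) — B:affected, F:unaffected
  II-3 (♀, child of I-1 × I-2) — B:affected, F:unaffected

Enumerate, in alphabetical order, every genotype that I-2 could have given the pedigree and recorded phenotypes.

B/I-1 aff ·: Bb|BB
B/I-2 aff ·: Bb|BB
B/II-1 aff I-1×I-2: Bb|BB
B/II-2 aff I-1×I-2: Bb|BB
B/II-3 aff I-1×I-2: Bb|BB
⇒ B over [I-1,I-2,II-1,II-2,II-3]: 25 consistent
F/I-1 un ·: ff
F/I-2 ? ·: ff|Ff
F/II-1 un I-1×I-2: ff
F/II-2 un I-1×I-2: ff
F/II-3 un I-1×I-2: ff
⇒ F over [I-1,I-2,II-1,II-2,II-3]: 2 consistent

I-2 ∈ {BB Ff, BB ff, Bb Ff, Bb ff}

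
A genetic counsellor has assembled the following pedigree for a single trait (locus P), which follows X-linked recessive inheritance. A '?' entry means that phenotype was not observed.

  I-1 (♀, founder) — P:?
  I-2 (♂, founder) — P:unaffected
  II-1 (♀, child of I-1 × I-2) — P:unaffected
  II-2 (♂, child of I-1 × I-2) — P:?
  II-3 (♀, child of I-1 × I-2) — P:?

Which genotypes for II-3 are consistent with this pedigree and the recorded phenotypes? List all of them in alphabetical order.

P/I-1 ? ·: X^PX^P|X^PX^p|X^pX^p
P/I-2 un ·: X^PY
P/II-1 un I-1×I-2: X^PX^P|X^PX^p
P/II-2 ? I-1×I-2: X^PY|X^pY
P/II-3 ? I-1×I-2: X^PX^P|X^PX^p
⇒ P over [I-1,I-2,II-1,II-2,II-3]: 10 consistent

II-3 ∈ {X^PX^P, X^PX^p}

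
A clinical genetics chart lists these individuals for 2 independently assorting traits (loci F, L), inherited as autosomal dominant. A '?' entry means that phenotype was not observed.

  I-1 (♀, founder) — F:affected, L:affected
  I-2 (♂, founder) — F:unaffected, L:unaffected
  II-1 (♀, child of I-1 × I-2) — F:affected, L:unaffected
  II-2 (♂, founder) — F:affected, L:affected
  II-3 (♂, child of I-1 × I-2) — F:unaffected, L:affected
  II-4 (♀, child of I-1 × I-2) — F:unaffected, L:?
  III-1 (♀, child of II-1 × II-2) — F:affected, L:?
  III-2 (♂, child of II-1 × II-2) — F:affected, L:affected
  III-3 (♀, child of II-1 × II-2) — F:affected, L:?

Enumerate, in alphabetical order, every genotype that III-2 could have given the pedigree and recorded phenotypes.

III-2 ∈ {FF Ll, Ff Ll}

F/I-1 aff ·: Ff
F/I-2 un ·: ff
F/II-1 aff I-1×I-2: Ff
F/II-2 aff ·: Ff|FF
F/II-3 un I-1×I-2: ff
F/II-4 un I-1×I-2: ff
F/III-1 aff II-1×II-2: Ff|FF
F/III-2 aff II-1×II-2: Ff|FF
F/III-3 aff II-1×II-2: Ff|FF
⇒ F over [I-1,I-2,II-1,II-2,II-3,II-4,III-1,III-2,III-3]: 16 consistent
L/I-1 aff ·: Ll
L/I-2 un ·: ll
L/II-1 un I-1×I-2: ll
L/II-2 aff ·: Ll|LL
L/II-3 aff I-1×I-2: Ll
L/II-4 ? I-1×I-2: ll|Ll
L/III-1 ? II-1×II-2: ll|Ll
L/III-2 aff II-1×II-2: Ll
L/III-3 ? II-1×II-2: ll|Ll
⇒ L over [I-1,I-2,II-1,II-2,II-3,II-4,III-1,III-2,III-3]: 10 consistent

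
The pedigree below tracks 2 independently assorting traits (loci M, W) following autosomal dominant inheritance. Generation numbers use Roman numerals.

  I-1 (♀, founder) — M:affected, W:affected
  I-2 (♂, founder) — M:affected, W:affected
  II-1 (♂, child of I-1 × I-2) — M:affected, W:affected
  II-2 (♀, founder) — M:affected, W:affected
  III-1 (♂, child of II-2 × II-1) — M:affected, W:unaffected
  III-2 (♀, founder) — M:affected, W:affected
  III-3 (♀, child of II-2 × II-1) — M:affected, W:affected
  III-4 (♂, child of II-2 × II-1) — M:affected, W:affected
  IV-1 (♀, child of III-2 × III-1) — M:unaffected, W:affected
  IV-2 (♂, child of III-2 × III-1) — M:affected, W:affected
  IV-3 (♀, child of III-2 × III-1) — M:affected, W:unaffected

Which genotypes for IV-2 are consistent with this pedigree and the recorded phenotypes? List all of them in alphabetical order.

M/I-1 aff ·: Mm|MM
M/I-2 aff ·: Mm|MM
M/II-1 aff I-1×I-2: Mm|MM
M/II-2 aff ·: Mm|MM
M/III-1 aff II-2×II-1: Mm
M/III-2 aff ·: Mm
M/III-3 aff II-2×II-1: Mm|MM
M/III-4 aff II-2×II-1: Mm|MM
M/IV-1 un III-2×III-1: mm
M/IV-2 aff III-2×III-1: Mm|MM
M/IV-3 aff III-2×III-1: Mm|MM
⇒ M over [I-1,I-2,II-1,II-2,III-1,III-2,III-3,III-4,IV-1,IV-2,IV-3]: 160 consistent
W/I-1 aff ·: Ww|WW
W/I-2 aff ·: Ww|WW
W/II-1 aff I-1×I-2: Ww
W/II-2 aff ·: Ww
W/III-1 un II-2×II-1: ww
W/III-2 aff ·: Ww
W/III-3 aff II-2×II-1: Ww|WW
W/III-4 aff II-2×II-1: Ww|WW
W/IV-1 aff III-2×III-1: Ww
W/IV-2 aff III-2×III-1: Ww
W/IV-3 un III-2×III-1: ww
⇒ W over [I-1,I-2,II-1,II-2,III-1,III-2,III-3,III-4,IV-1,IV-2,IV-3]: 12 consistent

IV-2 ∈ {MM Ww, Mm Ww}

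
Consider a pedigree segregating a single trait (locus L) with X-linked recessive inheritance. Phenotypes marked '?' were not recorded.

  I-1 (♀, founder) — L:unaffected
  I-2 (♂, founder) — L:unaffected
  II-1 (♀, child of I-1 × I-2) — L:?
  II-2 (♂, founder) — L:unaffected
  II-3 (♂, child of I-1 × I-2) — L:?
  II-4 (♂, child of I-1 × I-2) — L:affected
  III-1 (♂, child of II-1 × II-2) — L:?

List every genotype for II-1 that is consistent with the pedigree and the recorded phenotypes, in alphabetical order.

L/I-1 un ·: X^LX^l
L/I-2 un ·: X^LY
L/II-1 ? I-1×I-2: X^LX^L|X^LX^l
L/II-2 un ·: X^LY
L/II-3 ? I-1×I-2: X^LY|X^lY
L/II-4 aff I-1×I-2: X^lY
L/III-1 ? II-1×II-2: X^LY|X^lY
⇒ L over [I-1,I-2,II-1,II-2,II-3,II-4,III-1]: 6 consistent

II-1 ∈ {X^LX^L, X^LX^l}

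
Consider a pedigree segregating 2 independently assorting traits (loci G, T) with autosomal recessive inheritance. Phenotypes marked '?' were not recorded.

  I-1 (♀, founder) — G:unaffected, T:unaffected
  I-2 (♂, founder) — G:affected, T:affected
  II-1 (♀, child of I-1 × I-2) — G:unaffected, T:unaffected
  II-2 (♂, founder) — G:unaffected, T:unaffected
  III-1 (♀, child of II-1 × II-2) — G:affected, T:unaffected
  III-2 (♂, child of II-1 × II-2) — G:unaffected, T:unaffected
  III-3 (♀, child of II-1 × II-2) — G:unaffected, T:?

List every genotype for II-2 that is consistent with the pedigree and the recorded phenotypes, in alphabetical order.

G/I-1 un ·: GG|Gg
G/I-2 aff ·: gg
G/II-1 un I-1×I-2: Gg
G/II-2 un ·: Gg
G/III-1 aff II-1×II-2: gg
G/III-2 un II-1×II-2: GG|Gg
G/III-3 un II-1×II-2: GG|Gg
⇒ G over [I-1,I-2,II-1,II-2,III-1,III-2,III-3]: 8 consistent
T/I-1 un ·: TT|Tt
T/I-2 aff ·: tt
T/II-1 un I-1×I-2: Tt
T/II-2 un ·: TT|Tt
T/III-1 un II-1×II-2: TT|Tt
T/III-2 un II-1×II-2: TT|Tt
T/III-3 ? II-1×II-2: TT|Tt|tt
⇒ T over [I-1,I-2,II-1,II-2,III-1,III-2,III-3]: 40 consistent

II-2 ∈ {Gg TT, Gg Tt}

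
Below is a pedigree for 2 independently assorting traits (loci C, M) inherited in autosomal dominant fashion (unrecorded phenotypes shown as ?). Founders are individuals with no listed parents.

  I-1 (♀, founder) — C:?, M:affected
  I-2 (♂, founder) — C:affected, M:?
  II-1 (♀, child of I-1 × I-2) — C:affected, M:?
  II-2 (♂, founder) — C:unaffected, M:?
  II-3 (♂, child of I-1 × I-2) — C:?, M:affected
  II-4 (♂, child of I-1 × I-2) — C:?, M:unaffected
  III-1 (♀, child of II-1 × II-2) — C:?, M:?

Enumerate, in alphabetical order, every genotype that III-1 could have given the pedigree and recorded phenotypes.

III-1 ∈ {Cc MM, Cc Mm, Cc mm, cc MM, cc Mm, cc mm}

C/I-1 ? ·: cc|Cc|CC
C/I-2 aff ·: Cc|CC
C/II-1 aff I-1×I-2: Cc|CC
C/II-2 un ·: cc
C/II-3 ? I-1×I-2: cc|Cc|CC
C/II-4 ? I-1×I-2: cc|Cc|CC
C/III-1 ? II-1×II-2: cc|Cc
⇒ C over [I-1,I-2,II-1,II-2,II-3,II-4,III-1]: 62 consistent
M/I-1 aff ·: Mm
M/I-2 ? ·: mm|Mm
M/II-1 ? I-1×I-2: mm|Mm|MM
M/II-2 ? ·: mm|Mm|MM
M/II-3 aff I-1×I-2: Mm|MM
M/II-4 un I-1×I-2: mm
M/III-1 ? II-1×II-2: mm|Mm|MM
⇒ M over [I-1,I-2,II-1,II-2,II-3,II-4,III-1]: 41 consistent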